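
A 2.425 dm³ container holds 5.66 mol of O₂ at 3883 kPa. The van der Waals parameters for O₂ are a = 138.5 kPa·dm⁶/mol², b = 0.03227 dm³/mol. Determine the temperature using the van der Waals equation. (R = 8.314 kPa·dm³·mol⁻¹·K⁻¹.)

T ≈ 221.0 K

T = (P + a n²/V²)(V − nb)/(nR)
P + a n²/V² = 3883 + (138.5)(5.66)²/(2.425)² = 4637.5 kPa
V − nb = 2.425 − (5.66)(0.03227) = 2.2424 dm³
T = (4637.5)(2.2424)/((5.66)(8.314)) = 221.0 K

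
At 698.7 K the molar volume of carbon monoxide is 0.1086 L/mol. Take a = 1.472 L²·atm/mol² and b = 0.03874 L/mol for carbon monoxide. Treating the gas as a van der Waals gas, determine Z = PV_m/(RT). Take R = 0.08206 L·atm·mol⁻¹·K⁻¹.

Z ≈ 1.318

P = RT/(V_m − b) − a/V_m² = (0.08206)(698.7)/(0.1086 − 0.03874) − 1.472/(0.1086)²
  = 57.335/0.069860 − 124.81 = 820.71 − 124.81 = 695.90 atm
Z = PV_m/(RT) = (695.90)(0.1086)/((0.08206)(698.7)) = 75.575/57.335 = 1.318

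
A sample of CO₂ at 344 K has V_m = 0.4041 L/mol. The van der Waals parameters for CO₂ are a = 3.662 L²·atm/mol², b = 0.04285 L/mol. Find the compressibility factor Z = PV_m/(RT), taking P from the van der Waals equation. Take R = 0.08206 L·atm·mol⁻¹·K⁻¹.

Z ≈ 0.7976

P = RT/(V_m − b) − a/V_m² = (0.08206)(344)/(0.4041 − 0.04285) − 3.662/(0.4041)²
  = 28.229/0.36125 − 22.425 = 78.143 − 22.425 = 55.718 atm
Z = PV_m/(RT) = (55.718)(0.4041)/((0.08206)(344)) = 22.516/28.229 = 0.7976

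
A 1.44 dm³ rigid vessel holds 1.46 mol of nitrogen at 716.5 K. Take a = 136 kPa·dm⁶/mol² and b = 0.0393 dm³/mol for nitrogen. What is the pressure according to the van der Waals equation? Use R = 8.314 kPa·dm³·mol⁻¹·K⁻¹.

P = nRT/(V − nb) − a n²/V²
nRT/(V − nb) = (1.46)(8.314)(716.5)/(1.44 − 1.46×0.0393) = 8697.2/1.3826 = 6290.5 kPa
a n²/V² = (136)(1.46)²/(1.44)² = 139.80 kPa
P = 6290.5 − 139.80 = 6151 kPa

P ≈ 6151 kPa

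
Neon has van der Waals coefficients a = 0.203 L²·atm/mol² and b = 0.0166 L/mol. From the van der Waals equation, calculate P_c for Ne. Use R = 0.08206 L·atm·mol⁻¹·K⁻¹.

P_c ≈ 27.28 atm

For a van der Waals gas, P_c = a/(27b²).
P_c = 0.203/(27×(0.0166)²) = 0.203/0.0074401 = 27.28 atm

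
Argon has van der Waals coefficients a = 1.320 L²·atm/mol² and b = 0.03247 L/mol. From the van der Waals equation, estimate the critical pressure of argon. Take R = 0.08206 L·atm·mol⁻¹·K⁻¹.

P_c ≈ 46.37 atm

For a van der Waals gas, P_c = a/(27b²).
P_c = 1.320/(27×(0.03247)²) = 1.320/0.028466 = 46.37 atm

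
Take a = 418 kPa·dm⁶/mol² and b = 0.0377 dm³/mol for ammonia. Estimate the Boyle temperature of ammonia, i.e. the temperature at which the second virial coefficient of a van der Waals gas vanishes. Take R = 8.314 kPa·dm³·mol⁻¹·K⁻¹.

For a van der Waals gas the second virial coefficient B₂ = b − a/(RT) vanishes at T_B = a/(Rb).
T_B = 418/(8.314×0.0377) = 418/0.31344 = 1334 K

T_B ≈ 1334 K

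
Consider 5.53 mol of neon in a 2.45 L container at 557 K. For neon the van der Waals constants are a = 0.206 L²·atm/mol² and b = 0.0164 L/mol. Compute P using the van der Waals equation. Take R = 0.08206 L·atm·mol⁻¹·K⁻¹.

P ≈ 106.1 atm

P = nRT/(V − nb) − a n²/V²
nRT/(V − nb) = (5.53)(0.08206)(557)/(2.45 − 5.53×0.0164) = 252.76/2.3593 = 107.13 atm
a n²/V² = (0.206)(5.53)²/(2.45)² = 1.0495 atm
P = 107.13 − 1.0495 = 106.1 atm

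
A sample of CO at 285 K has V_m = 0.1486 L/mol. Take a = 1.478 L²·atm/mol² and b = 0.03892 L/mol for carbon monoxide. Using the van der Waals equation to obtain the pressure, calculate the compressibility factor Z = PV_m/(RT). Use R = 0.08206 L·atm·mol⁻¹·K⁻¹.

P = RT/(V_m − b) − a/V_m² = (0.08206)(285)/(0.1486 − 0.03892) − 1.478/(0.1486)²
  = 23.387/0.10968 − 66.932 = 213.23 − 66.932 = 146.30 atm
Z = PV_m/(RT) = (146.30)(0.1486)/((0.08206)(285)) = 21.740/23.387 = 0.9296

Z ≈ 0.9296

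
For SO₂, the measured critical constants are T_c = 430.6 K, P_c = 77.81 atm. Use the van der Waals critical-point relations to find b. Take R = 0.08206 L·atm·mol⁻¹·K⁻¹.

From T_c = 8a/(27Rb) and P_c = a/(27b²): b = R T_c/(8 P_c).
b = (0.08206)(430.6)/(8×77.81) = 35.335/622.48 = 0.05676 L/mol

b ≈ 0.05676 L/mol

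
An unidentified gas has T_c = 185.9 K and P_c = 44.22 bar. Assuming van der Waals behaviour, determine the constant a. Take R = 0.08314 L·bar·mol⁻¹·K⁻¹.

a ≈ 2.279 L²·bar/mol²

From T_c = 8a/(27Rb) and P_c = a/(27b²): a = 27 R² T_c²/(64 P_c).
a = 27×(0.08314)²×(185.9)²/(64×44.22) = 6449.7/2830.1 = 2.279 L²·bar/mol²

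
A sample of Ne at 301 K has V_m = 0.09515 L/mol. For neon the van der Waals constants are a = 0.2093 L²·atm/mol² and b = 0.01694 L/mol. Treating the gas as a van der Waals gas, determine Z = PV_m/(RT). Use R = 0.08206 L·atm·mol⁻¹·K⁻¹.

P = RT/(V_m − b) − a/V_m² = (0.08206)(301)/(0.09515 − 0.01694) − 0.2093/(0.09515)²
  = 24.700/0.078210 − 23.118 = 315.82 − 23.118 = 292.70 atm
Z = PV_m/(RT) = (292.70)(0.09515)/((0.08206)(301)) = 27.850/24.700 = 1.128

Z ≈ 1.128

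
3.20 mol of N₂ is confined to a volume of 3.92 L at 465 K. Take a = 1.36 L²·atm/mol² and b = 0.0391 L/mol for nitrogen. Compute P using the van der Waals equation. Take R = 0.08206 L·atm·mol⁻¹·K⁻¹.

P = nRT/(V − nb) − a n²/V²
nRT/(V − nb) = (3.20)(0.08206)(465)/(3.92 − 3.20×0.0391) = 122.11/3.7949 = 32.177 atm
a n²/V² = (1.36)(3.20)²/(3.92)² = 0.90629 atm
P = 32.177 − 0.90629 = 31.27 atm

P ≈ 31.27 atm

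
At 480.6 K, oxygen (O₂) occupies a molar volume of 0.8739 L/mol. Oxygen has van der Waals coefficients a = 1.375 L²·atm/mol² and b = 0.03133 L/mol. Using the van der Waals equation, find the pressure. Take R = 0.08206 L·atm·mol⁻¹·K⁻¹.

P ≈ 45.01 atm

P = RT/(V_m − b) − a/V_m²
RT/(V_m − b) = (0.08206)(480.6)/(0.8739 − 0.03133) = 39.438/0.84257 = 46.807 atm
a/V_m² = 1.375/(0.8739)² = 1.8004 atm
P = 46.807 − 1.8004 = 45.01 atm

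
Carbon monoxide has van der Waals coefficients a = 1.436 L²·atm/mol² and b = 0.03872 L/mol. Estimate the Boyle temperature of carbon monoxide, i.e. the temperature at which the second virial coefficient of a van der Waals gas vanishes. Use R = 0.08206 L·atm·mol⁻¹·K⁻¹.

T_B ≈ 451.9 K

For a van der Waals gas the second virial coefficient B₂ = b − a/(RT) vanishes at T_B = a/(Rb).
T_B = 1.436/(0.08206×0.03872) = 1.436/0.0031774 = 451.9 K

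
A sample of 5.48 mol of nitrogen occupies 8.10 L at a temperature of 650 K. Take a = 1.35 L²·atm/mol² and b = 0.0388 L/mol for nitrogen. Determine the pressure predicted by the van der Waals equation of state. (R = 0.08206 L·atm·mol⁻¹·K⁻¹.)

P = nRT/(V − nb) − a n²/V²
nRT/(V − nb) = (5.48)(0.08206)(650)/(8.10 − 5.48×0.0388) = 292.30/7.8874 = 37.059 atm
a n²/V² = (1.35)(5.48)²/(8.10)² = 0.61791 atm
P = 37.059 − 0.61791 = 36.44 atm

P ≈ 36.44 atm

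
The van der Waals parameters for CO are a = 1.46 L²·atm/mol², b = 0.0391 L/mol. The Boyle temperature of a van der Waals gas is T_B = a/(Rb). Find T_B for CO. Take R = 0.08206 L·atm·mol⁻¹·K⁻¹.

For a van der Waals gas the second virial coefficient B₂ = b − a/(RT) vanishes at T_B = a/(Rb).
T_B = 1.46/(0.08206×0.0391) = 1.46/0.0032085 = 455.0 K

T_B ≈ 455.0 K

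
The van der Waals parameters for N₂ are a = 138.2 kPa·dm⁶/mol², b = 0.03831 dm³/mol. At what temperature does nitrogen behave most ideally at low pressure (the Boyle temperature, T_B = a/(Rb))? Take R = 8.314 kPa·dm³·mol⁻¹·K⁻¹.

For a van der Waals gas the second virial coefficient B₂ = b − a/(RT) vanishes at T_B = a/(Rb).
T_B = 138.2/(8.314×0.03831) = 138.2/0.31851 = 433.9 K

T_B ≈ 433.9 K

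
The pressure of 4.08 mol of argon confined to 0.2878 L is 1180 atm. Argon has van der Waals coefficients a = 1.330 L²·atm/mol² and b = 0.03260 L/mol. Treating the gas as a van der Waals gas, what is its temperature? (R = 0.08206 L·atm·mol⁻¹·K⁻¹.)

T ≈ 669.1 K

T = (P + a n²/V²)(V − nb)/(nR)
P + a n²/V² = 1180 + (1.330)(4.08)²/(0.2878)² = 1447.3 atm
V − nb = 0.2878 − (4.08)(0.03260) = 0.15479 L
T = (1447.3)(0.15479)/((4.08)(0.08206)) = 669.1 K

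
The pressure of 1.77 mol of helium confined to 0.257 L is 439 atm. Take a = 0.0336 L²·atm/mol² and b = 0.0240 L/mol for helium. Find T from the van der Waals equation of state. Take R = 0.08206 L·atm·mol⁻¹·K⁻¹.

T = (P + a n²/V²)(V − nb)/(nR)
P + a n²/V² = 439 + (0.0336)(1.77)²/(0.257)² = 440.59 atm
V − nb = 0.257 − (1.77)(0.0240) = 0.21452 L
T = (440.59)(0.21452)/((1.77)(0.08206)) = 650.7 K

T ≈ 650.7 K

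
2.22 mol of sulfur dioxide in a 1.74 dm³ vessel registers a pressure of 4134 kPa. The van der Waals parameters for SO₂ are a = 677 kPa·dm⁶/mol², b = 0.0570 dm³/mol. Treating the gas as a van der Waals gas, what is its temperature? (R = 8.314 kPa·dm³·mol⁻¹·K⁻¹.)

T ≈ 457.7 K

T = (P + a n²/V²)(V − nb)/(nR)
P + a n²/V² = 4134 + (677)(2.22)²/(1.74)² = 5236.0 kPa
V − nb = 1.74 − (2.22)(0.0570) = 1.6135 dm³
T = (5236.0)(1.6135)/((2.22)(8.314)) = 457.7 K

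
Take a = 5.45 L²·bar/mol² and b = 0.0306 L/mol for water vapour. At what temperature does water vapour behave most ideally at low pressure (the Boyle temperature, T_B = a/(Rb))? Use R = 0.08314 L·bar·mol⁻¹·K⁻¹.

For a van der Waals gas the second virial coefficient B₂ = b − a/(RT) vanishes at T_B = a/(Rb).
T_B = 5.45/(0.08314×0.0306) = 5.45/0.0025441 = 2142 K

T_B ≈ 2142 K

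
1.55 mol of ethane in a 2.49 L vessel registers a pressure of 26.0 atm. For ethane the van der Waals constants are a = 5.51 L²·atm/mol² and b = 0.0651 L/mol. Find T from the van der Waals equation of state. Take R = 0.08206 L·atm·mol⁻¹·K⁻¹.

T ≈ 528.5 K

T = (P + a n²/V²)(V − nb)/(nR)
P + a n²/V² = 26.0 + (5.51)(1.55)²/(2.49)² = 28.135 atm
V − nb = 2.49 − (1.55)(0.0651) = 2.3891 L
T = (28.135)(2.3891)/((1.55)(0.08206)) = 528.5 K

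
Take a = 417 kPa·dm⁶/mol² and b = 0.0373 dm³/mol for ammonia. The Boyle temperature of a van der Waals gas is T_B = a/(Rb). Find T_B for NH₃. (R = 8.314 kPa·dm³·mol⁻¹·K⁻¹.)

For a van der Waals gas the second virial coefficient B₂ = b − a/(RT) vanishes at T_B = a/(Rb).
T_B = 417/(8.314×0.0373) = 417/0.31011 = 1345 K

T_B ≈ 1345 K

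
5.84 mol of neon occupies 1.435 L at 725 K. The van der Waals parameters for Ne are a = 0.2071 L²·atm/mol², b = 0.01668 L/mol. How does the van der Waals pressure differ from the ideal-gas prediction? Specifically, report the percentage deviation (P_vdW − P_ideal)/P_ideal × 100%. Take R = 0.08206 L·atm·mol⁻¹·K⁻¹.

5.87 %

Ideal: P_ideal = nRT/V = (5.84)(0.08206)(725)/1.435 = 242.120 atm
vdW: P = nRT/(V − nb) − a n²/V² = 347.442/1.33759 − 7.06327/2.05923 = 259.752 − 3.43005 = 256.322 atm
% deviation = (256.322 − 242.120)/242.120 × 100% = 5.87%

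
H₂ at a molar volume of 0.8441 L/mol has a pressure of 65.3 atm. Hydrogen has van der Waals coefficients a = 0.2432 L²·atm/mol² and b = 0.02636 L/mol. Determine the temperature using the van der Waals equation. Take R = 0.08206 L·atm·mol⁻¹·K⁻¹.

T = (P + a/V_m²)(V_m − b)/R
P + a/V_m² = 65.3 + 0.2432/(0.8441)² = 65.641 atm
V_m − b = 0.8441 − 0.02636 = 0.81774 L/mol
T = (65.641)(0.81774)/0.08206 = 654.1 K

T ≈ 654.1 K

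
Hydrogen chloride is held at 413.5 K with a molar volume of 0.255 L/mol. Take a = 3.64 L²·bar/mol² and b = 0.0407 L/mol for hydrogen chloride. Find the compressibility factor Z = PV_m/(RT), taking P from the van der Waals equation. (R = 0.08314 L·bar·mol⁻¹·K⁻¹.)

Z ≈ 0.7747

P = RT/(V_m − b) − a/V_m² = (0.08314)(413.5)/(0.255 − 0.0407) − 3.64/(0.255)²
  = 34.378/0.21430 − 55.978 = 160.42 − 55.978 = 104.44 bar
Z = PV_m/(RT) = (104.44)(0.255)/((0.08314)(413.5)) = 26.632/34.378 = 0.7747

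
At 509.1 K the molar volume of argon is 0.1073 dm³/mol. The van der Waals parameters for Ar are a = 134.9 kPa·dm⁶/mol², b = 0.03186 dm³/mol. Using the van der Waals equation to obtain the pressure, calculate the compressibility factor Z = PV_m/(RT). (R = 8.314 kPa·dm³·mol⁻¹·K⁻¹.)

P = RT/(V_m − b) − a/V_m² = (8.314)(509.1)/(0.1073 − 0.03186) − 134.9/(0.1073)²
  = 4232.7/0.075440 − 11717 = 56107 − 11717 = 44390 kPa
Z = PV_m/(RT) = (44390)(0.1073)/((8.314)(509.1)) = 4763.0/4232.7 = 1.125

Z ≈ 1.125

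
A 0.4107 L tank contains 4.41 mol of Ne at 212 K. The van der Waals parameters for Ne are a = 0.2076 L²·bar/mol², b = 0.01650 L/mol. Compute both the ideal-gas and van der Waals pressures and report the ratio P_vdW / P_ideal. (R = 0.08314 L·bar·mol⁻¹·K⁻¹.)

Ideal: P_ideal = nRT/V = (4.41)(0.08314)(212)/0.4107 = 189.260 bar
vdW: P = nRT/(V − nb) − a n²/V² = 77.7292/0.337935 − 4.03743/0.168674 = 230.012 − 23.9363 = 206.076 bar
Ratio = 206.076/189.260 = 1.089

P_vdW / P_ideal ≈ 1.089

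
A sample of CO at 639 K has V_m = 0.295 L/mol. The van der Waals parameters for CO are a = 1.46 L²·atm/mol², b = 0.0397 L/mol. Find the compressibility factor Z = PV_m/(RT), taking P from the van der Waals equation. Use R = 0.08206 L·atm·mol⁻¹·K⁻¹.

P = RT/(V_m − b) − a/V_m² = (0.08206)(639)/(0.295 − 0.0397) − 1.46/(0.295)²
  = 52.436/0.25530 − 16.777 = 205.39 − 16.777 = 188.61 atm
Z = PV_m/(RT) = (188.61)(0.295)/((0.08206)(639)) = 55.640/52.436 = 1.061

Z ≈ 1.061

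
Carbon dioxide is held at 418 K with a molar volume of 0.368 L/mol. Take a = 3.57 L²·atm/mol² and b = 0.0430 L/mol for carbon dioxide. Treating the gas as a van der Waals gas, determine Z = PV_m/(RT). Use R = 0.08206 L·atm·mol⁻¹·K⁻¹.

Z ≈ 0.8495

P = RT/(V_m − b) − a/V_m² = (0.08206)(418)/(0.368 − 0.0430) − 3.57/(0.368)²
  = 34.301/0.32500 − 26.362 = 105.54 − 26.362 = 79.18 atm
Z = PV_m/(RT) = (79.18)(0.368)/((0.08206)(418)) = 29.138/34.301 = 0.8495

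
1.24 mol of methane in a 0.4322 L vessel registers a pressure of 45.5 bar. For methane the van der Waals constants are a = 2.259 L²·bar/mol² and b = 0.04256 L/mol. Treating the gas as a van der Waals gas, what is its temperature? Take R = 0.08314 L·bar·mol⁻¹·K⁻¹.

T = (P + a n²/V²)(V − nb)/(nR)
P + a n²/V² = 45.5 + (2.259)(1.24)²/(0.4322)² = 64.095 bar
V − nb = 0.4322 − (1.24)(0.04256) = 0.37943 L
T = (64.095)(0.37943)/((1.24)(0.08314)) = 235.9 K

T ≈ 235.9 K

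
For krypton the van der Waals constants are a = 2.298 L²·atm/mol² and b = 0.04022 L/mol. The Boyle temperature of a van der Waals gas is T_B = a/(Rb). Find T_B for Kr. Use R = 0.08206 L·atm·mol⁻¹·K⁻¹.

For a van der Waals gas the second virial coefficient B₂ = b − a/(RT) vanishes at T_B = a/(Rb).
T_B = 2.298/(0.08206×0.04022) = 2.298/0.0033005 = 696.3 K

T_B ≈ 696.3 K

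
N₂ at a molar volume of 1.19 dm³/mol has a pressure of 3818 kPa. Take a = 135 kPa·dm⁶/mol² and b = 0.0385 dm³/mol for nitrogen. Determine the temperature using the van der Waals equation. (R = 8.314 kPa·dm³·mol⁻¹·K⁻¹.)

T ≈ 542.0 K

T = (P + a/V_m²)(V_m − b)/R
P + a/V_m² = 3818 + 135/(1.19)² = 3913.3 kPa
V_m − b = 1.19 − 0.0385 = 1.1515 dm³/mol
T = (3913.3)(1.1515)/8.314 = 542.0 K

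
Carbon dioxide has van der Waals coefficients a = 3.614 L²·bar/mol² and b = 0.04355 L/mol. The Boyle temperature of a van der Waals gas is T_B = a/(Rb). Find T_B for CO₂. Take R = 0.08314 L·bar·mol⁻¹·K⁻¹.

For a van der Waals gas the second virial coefficient B₂ = b − a/(RT) vanishes at T_B = a/(Rb).
T_B = 3.614/(0.08314×0.04355) = 3.614/0.0036207 = 998.1 K

T_B ≈ 998.1 K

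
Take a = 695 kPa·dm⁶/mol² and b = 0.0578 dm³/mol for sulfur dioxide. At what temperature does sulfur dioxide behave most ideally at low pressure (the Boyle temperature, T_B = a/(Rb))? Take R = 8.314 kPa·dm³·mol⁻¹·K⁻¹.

For a van der Waals gas the second virial coefficient B₂ = b − a/(RT) vanishes at T_B = a/(Rb).
T_B = 695/(8.314×0.0578) = 695/0.48055 = 1446 K

T_B ≈ 1446 K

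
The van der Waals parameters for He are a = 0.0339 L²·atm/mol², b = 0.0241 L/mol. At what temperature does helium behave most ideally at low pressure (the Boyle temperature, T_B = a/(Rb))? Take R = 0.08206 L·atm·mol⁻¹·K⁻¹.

T_B ≈ 17.14 K

For a van der Waals gas the second virial coefficient B₂ = b − a/(RT) vanishes at T_B = a/(Rb).
T_B = 0.0339/(0.08206×0.0241) = 0.0339/0.0019776 = 17.14 K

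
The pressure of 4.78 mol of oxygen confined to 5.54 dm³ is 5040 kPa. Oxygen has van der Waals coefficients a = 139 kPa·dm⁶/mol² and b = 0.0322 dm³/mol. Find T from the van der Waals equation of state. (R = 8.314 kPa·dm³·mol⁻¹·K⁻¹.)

T = (P + a n²/V²)(V − nb)/(nR)
P + a n²/V² = 5040 + (139)(4.78)²/(5.54)² = 5143.5 kPa
V − nb = 5.54 − (4.78)(0.0322) = 5.3861 dm³
T = (5143.5)(5.3861)/((4.78)(8.314)) = 697.1 K

T ≈ 697.1 K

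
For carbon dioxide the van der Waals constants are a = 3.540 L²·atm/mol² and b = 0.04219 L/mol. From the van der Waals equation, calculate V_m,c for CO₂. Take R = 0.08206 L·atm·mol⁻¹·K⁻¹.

V_m,c ≈ 0.1266 L/mol

For a van der Waals gas, V_m,c = 3b.
V_m,c = 3×0.04219 = 0.1266 L/mol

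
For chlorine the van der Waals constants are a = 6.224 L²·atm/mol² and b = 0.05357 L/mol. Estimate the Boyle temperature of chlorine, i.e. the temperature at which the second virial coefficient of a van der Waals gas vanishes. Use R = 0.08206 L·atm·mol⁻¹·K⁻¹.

For a van der Waals gas the second virial coefficient B₂ = b − a/(RT) vanishes at T_B = a/(Rb).
T_B = 6.224/(0.08206×0.05357) = 6.224/0.0043960 = 1416 K

T_B ≈ 1416 K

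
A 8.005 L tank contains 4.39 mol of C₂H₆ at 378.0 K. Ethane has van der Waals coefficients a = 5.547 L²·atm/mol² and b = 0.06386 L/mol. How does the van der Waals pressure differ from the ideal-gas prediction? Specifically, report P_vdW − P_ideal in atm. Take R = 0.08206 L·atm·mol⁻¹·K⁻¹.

Ideal: P_ideal = nRT/V = (4.39)(0.08206)(378.0)/8.005 = 17.0109 atm
vdW: P = nRT/(V − nb) − a n²/V² = 136.172/7.72465 − 106.902/64.0800 = 17.6282 − 1.66826 = 15.9599 atm
ΔP = 15.9599 − 17.0109 = -1.051 atm

ΔP ≈ -1.051 atm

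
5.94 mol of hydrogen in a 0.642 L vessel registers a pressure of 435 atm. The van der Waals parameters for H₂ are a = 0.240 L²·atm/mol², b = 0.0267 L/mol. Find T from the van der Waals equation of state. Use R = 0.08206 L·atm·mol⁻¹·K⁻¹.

T = (P + a n²/V²)(V − nb)/(nR)
P + a n²/V² = 435 + (0.240)(5.94)²/(0.642)² = 455.55 atm
V − nb = 0.642 − (5.94)(0.0267) = 0.48340 L
T = (455.55)(0.48340)/((5.94)(0.08206)) = 451.8 K

T ≈ 451.8 K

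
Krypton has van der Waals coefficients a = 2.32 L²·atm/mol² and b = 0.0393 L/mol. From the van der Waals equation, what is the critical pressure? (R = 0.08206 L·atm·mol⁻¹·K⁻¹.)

For a van der Waals gas, P_c = a/(27b²).
P_c = 2.32/(27×(0.0393)²) = 2.32/0.041701 = 55.63 atm

P_c ≈ 55.63 atm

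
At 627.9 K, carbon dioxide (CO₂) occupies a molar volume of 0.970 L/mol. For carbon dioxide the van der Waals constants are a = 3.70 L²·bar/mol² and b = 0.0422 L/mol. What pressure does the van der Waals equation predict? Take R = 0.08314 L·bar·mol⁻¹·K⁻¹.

P = RT/(V_m − b) − a/V_m²
RT/(V_m − b) = (0.08314)(627.9)/(0.970 − 0.0422) = 52.204/0.92780 = 56.266 bar
a/V_m² = 3.70/(0.970)² = 3.9324 bar
P = 56.266 − 3.9324 = 52.33 bar

P ≈ 52.33 bar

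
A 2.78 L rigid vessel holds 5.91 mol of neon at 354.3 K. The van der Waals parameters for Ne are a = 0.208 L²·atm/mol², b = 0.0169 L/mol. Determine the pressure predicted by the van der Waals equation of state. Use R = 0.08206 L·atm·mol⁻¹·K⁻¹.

P = nRT/(V − nb) − a n²/V²
nRT/(V − nb) = (5.91)(0.08206)(354.3)/(2.78 − 5.91×0.0169) = 171.83/2.6801 = 64.113 atm
a n²/V² = (0.208)(5.91)²/(2.78)² = 0.94005 atm
P = 64.113 − 0.94005 = 63.17 atm

P ≈ 63.17 atm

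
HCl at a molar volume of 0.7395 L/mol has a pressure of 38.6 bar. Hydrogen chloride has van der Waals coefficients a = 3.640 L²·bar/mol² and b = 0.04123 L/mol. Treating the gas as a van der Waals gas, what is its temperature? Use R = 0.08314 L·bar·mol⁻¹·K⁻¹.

T ≈ 380.1 K

T = (P + a/V_m²)(V_m − b)/R
P + a/V_m² = 38.6 + 3.640/(0.7395)² = 45.256 bar
V_m − b = 0.7395 − 0.04123 = 0.69827 L/mol
T = (45.256)(0.69827)/0.08314 = 380.1 K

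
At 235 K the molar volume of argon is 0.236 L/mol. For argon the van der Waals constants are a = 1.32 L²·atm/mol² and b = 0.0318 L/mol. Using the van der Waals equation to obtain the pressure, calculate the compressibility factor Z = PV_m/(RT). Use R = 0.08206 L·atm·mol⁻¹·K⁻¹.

P = RT/(V_m − b) − a/V_m² = (0.08206)(235)/(0.236 − 0.0318) − 1.32/(0.236)²
  = 19.284/0.20420 − 23.700 = 94.437 − 23.700 = 70.737 atm
Z = PV_m/(RT) = (70.737)(0.236)/((0.08206)(235)) = 16.694/19.284 = 0.8657

Z ≈ 0.8657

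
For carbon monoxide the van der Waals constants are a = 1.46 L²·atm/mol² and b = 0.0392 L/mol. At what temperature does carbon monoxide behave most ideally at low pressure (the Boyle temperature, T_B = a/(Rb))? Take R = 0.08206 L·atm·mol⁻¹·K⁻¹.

For a van der Waals gas the second virial coefficient B₂ = b − a/(RT) vanishes at T_B = a/(Rb).
T_B = 1.46/(0.08206×0.0392) = 1.46/0.0032168 = 453.9 K

T_B ≈ 453.9 K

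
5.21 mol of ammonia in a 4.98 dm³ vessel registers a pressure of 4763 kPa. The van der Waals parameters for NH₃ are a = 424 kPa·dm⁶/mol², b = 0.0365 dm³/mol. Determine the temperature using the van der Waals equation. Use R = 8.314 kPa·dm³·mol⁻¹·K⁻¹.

T ≈ 578.0 K

T = (P + a n²/V²)(V − nb)/(nR)
P + a n²/V² = 4763 + (424)(5.21)²/(4.98)² = 5227.1 kPa
V − nb = 4.98 − (5.21)(0.0365) = 4.7898 dm³
T = (5227.1)(4.7898)/((5.21)(8.314)) = 578.0 K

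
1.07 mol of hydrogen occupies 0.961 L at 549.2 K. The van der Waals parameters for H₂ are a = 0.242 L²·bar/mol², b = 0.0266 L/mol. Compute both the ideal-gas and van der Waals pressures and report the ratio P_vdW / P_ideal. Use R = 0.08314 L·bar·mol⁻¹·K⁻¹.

P_vdW / P_ideal ≈ 1.025

Ideal: P_ideal = nRT/V = (1.07)(0.08314)(549.2)/0.961 = 50.8395 bar
vdW: P = nRT/(V − nb) − a n²/V² = 48.8567/0.932538 − 0.277066/0.923521 = 52.3911 − 0.300011 = 52.0911 bar
Ratio = 52.0911/50.8395 = 1.025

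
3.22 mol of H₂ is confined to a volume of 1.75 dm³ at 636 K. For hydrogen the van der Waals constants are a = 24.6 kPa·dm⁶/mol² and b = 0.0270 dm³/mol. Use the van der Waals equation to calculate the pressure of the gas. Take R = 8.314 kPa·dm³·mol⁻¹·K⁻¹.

P = nRT/(V − nb) − a n²/V²
nRT/(V − nb) = (3.22)(8.314)(636)/(1.75 − 3.22×0.0270) = 17026/1.6631 = 10238 kPa
a n²/V² = (24.6)(3.22)²/(1.75)² = 83.286 kPa
P = 10238 − 83.286 = 10155 kPa

P ≈ 10155 kPa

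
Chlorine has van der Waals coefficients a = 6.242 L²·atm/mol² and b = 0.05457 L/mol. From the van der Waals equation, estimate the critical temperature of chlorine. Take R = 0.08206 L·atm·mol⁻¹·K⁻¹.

For a van der Waals gas, T_c = 8a/(27Rb).
T_c = 8×6.242/(27×0.08206×0.05457) = 49.936/0.12091 = 413.0 K

T_c ≈ 413.0 K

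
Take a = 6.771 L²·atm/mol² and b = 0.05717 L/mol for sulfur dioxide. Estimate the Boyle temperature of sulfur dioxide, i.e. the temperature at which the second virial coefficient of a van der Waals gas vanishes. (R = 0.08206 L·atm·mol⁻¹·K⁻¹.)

For a van der Waals gas the second virial coefficient B₂ = b − a/(RT) vanishes at T_B = a/(Rb).
T_B = 6.771/(0.08206×0.05717) = 6.771/0.0046914 = 1443 K

T_B ≈ 1443 K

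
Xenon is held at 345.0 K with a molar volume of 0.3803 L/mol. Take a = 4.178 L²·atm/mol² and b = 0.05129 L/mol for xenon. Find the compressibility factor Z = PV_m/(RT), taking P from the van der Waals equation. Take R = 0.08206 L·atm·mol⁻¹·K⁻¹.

Z ≈ 0.7678

P = RT/(V_m − b) − a/V_m² = (0.08206)(345.0)/(0.3803 − 0.05129) − 4.178/(0.3803)²
  = 28.311/0.32901 − 28.888 = 86.049 − 28.888 = 57.161 atm
Z = PV_m/(RT) = (57.161)(0.3803)/((0.08206)(345.0)) = 21.738/28.311 = 0.7678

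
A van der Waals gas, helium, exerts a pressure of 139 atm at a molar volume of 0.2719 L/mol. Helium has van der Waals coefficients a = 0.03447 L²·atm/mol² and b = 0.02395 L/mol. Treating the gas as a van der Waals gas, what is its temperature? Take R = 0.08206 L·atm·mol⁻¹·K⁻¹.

T = (P + a/V_m²)(V_m − b)/R
P + a/V_m² = 139 + 0.03447/(0.2719)² = 139.47 atm
V_m − b = 0.2719 − 0.02395 = 0.24795 L/mol
T = (139.47)(0.24795)/0.08206 = 421.4 K

T ≈ 421.4 K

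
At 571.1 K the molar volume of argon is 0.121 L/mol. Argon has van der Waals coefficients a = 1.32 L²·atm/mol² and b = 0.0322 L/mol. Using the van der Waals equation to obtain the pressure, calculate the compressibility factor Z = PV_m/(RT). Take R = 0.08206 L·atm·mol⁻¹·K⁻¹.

Z ≈ 1.130

P = RT/(V_m − b) − a/V_m² = (0.08206)(571.1)/(0.121 − 0.0322) − 1.32/(0.121)²
  = 46.864/0.088800 − 90.158 = 527.75 − 90.158 = 437.59 atm
Z = PV_m/(RT) = (437.59)(0.121)/((0.08206)(571.1)) = 52.948/46.864 = 1.130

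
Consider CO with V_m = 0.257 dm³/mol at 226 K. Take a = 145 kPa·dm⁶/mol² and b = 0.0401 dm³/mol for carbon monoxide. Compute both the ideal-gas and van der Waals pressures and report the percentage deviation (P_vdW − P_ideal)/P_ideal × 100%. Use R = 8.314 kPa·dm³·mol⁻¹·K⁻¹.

-11.54 %

Ideal: P_ideal = RT/V_m = (8.314)(226)/0.257 = 7311.14 kPa
vdW: P = RT/(V_m − b) − a/V_m² = 1878.96/0.216900 − 145/0.0660490 = 8662.79 − 2195.34 = 6467.45 kPa
% deviation = (6467.45 − 7311.14)/7311.14 × 100% = -11.54%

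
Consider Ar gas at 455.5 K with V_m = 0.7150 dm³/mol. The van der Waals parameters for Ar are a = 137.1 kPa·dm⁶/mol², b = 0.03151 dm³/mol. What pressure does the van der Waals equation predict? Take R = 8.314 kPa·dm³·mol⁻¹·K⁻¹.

P = RT/(V_m − b) − a/V_m²
RT/(V_m − b) = (8.314)(455.5)/(0.7150 − 0.03151) = 3787.0/0.68349 = 5540.7 kPa
a/V_m² = 137.1/(0.7150)² = 268.18 kPa
P = 5540.7 − 268.18 = 5273 kPa

P ≈ 5273 kPa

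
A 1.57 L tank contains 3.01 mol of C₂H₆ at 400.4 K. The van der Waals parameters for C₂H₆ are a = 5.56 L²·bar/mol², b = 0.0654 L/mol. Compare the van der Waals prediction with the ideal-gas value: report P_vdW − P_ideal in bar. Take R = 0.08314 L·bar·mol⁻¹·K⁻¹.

ΔP ≈ -11.29 bar

Ideal: P_ideal = nRT/V = (3.01)(0.08314)(400.4)/1.57 = 63.8221 bar
vdW: P = nRT/(V − nb) − a n²/V² = 100.201/1.37315 − 50.3742/2.46490 = 72.9716 − 20.4366 = 52.5350 bar
ΔP = 52.5350 − 63.8221 = -11.29 bar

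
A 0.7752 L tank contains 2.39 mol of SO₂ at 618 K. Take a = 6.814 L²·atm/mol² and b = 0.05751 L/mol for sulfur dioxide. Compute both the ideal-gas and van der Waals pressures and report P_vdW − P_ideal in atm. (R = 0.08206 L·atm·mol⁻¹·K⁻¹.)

Ideal: P_ideal = nRT/V = (2.39)(0.08206)(618)/0.7752 = 156.352 atm
vdW: P = nRT/(V − nb) − a n²/V² = 121.204/0.637751 − 38.9222/0.600935 = 190.049 − 64.7694 = 125.280 atm
ΔP = 125.280 − 156.352 = -31.07 atm

ΔP ≈ -31.07 atm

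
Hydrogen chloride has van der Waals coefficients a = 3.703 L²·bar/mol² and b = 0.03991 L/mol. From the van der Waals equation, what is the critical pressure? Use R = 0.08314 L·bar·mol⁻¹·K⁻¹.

P_c ≈ 86.10 bar

For a van der Waals gas, P_c = a/(27b²).
P_c = 3.703/(27×(0.03991)²) = 3.703/0.043006 = 86.10 bar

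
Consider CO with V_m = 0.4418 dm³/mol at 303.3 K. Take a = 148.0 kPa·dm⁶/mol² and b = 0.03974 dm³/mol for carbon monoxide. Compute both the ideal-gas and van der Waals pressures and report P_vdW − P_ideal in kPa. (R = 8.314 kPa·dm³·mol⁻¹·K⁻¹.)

Ideal: P_ideal = RT/V_m = (8.314)(303.3)/0.4418 = 5707.64 kPa
vdW: P = RT/(V_m − b) − a/V_m² = 2521.64/0.402060 − 148.0/0.195187 = 6271.80 − 758.247 = 5513.55 kPa
ΔP = 5513.55 − 5707.64 = -194.1 kPa

ΔP ≈ -194.1 kPa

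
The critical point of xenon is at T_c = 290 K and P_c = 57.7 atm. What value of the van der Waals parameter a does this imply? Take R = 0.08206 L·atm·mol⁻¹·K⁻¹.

a ≈ 4.141 L²·atm/mol²

From T_c = 8a/(27Rb) and P_c = a/(27b²): a = 27 R² T_c²/(64 P_c).
a = 27×(0.08206)²×(290)²/(64×57.7) = 15291/3692.8 = 4.141 L²·atm/mol²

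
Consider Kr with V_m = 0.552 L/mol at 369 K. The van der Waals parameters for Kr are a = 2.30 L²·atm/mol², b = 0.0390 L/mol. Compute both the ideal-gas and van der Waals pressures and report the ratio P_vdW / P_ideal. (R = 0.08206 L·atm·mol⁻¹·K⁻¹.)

Ideal: P_ideal = RT/V_m = (0.08206)(369)/0.552 = 54.8553 atm
vdW: P = RT/(V_m − b) − a/V_m² = 30.2801/0.513000 − 2.30/0.304704 = 59.0255 − 7.54831 = 51.4772 atm
Ratio = 51.4772/54.8553 = 0.9384

P_vdW / P_ideal ≈ 0.9384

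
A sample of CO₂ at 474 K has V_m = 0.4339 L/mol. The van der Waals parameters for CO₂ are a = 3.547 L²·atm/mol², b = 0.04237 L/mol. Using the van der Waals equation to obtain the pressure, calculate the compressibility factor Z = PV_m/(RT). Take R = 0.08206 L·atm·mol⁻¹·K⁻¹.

Z ≈ 0.8981

P = RT/(V_m − b) − a/V_m² = (0.08206)(474)/(0.4339 − 0.04237) − 3.547/(0.4339)²
  = 38.896/0.39153 − 18.840 = 99.344 − 18.840 = 80.504 atm
Z = PV_m/(RT) = (80.504)(0.4339)/((0.08206)(474)) = 34.931/38.896 = 0.8981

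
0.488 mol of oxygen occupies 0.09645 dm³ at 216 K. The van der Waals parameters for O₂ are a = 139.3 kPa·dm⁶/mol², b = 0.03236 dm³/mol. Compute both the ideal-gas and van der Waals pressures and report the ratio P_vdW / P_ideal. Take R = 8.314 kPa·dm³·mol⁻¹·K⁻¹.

Ideal: P_ideal = nRT/V = (0.488)(8.314)(216)/0.09645 = 9086.18 kPa
vdW: P = nRT/(V − nb) − a n²/V² = 876.362/0.0806583 − 33.1735/0.00930260 = 10865.1 − 3566.05 = 7299.1 kPa
Ratio = 7299.1/9086.18 = 0.8033

P_vdW / P_ideal ≈ 0.8033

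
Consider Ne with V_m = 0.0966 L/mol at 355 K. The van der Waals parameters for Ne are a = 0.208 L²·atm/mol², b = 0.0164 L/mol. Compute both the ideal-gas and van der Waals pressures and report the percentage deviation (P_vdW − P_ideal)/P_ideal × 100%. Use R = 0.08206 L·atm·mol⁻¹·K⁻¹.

Ideal: P_ideal = RT/V_m = (0.08206)(355)/0.0966 = 301.566 atm
vdW: P = RT/(V_m − b) − a/V_m² = 29.1313/0.0802000 − 0.208/0.00933156 = 363.233 − 22.2899 = 340.943 atm
% deviation = (340.943 − 301.566)/301.566 × 100% = 13.06%

13.06 %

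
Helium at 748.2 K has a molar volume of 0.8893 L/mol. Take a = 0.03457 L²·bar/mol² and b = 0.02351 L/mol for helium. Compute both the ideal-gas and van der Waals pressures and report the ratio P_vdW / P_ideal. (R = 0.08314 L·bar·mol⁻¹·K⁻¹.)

Ideal: P_ideal = RT/V_m = (0.08314)(748.2)/0.8893 = 69.9487 bar
vdW: P = RT/(V_m − b) − a/V_m² = 62.2053/0.865790 − 0.03457/0.790854 = 71.8480 − 0.0437122 = 71.8043 bar
Ratio = 71.8043/69.9487 = 1.027

P_vdW / P_ideal ≈ 1.027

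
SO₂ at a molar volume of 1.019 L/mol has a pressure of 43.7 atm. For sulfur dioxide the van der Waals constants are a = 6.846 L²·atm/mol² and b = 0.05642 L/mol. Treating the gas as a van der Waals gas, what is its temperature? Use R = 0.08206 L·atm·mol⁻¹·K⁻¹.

T ≈ 589.9 K

T = (P + a/V_m²)(V_m − b)/R
P + a/V_m² = 43.7 + 6.846/(1.019)² = 50.293 atm
V_m − b = 1.019 − 0.05642 = 0.96258 L/mol
T = (50.293)(0.96258)/0.08206 = 589.9 K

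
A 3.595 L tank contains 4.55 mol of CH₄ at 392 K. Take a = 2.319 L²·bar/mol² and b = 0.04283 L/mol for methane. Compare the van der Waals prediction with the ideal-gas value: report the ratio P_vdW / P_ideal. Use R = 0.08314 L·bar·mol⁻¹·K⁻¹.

P_vdW / P_ideal ≈ 0.9673

Ideal: P_ideal = nRT/V = (4.55)(0.08314)(392)/3.595 = 41.2485 bar
vdW: P = nRT/(V − nb) − a n²/V² = 148.289/3.40012 − 48.0091/12.9240 = 43.6129 − 3.71472 = 39.8982 bar
Ratio = 39.8982/41.2485 = 0.9673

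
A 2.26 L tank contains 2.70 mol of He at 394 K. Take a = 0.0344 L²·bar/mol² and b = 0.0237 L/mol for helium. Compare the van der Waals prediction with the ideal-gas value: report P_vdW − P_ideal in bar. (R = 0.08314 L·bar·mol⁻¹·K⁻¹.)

ΔP ≈ 1.091 bar

Ideal: P_ideal = nRT/V = (2.70)(0.08314)(394)/2.26 = 39.1347 bar
vdW: P = nRT/(V − nb) − a n²/V² = 88.4443/2.19601 − 0.250776/5.10760 = 40.2750 − 0.0490986 = 40.2259 bar
ΔP = 40.2259 − 39.1347 = 1.091 bar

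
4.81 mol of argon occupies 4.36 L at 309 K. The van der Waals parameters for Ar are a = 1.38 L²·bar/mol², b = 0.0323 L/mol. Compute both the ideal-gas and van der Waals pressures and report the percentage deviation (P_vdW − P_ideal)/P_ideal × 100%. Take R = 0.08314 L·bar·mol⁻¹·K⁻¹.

Ideal: P_ideal = nRT/V = (4.81)(0.08314)(309)/4.36 = 28.3418 bar
vdW: P = nRT/(V − nb) − a n²/V² = 123.570/4.20464 − 31.9278/19.0096 = 29.3890 − 1.67956 = 27.7094 bar
% deviation = (27.7094 − 28.3418)/28.3418 × 100% = -2.23%

-2.23 %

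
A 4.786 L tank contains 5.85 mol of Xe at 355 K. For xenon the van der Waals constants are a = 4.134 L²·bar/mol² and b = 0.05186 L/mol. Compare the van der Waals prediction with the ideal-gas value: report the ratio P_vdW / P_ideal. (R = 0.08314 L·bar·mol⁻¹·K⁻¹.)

P_vdW / P_ideal ≈ 0.8965

Ideal: P_ideal = nRT/V = (5.85)(0.08314)(355)/4.786 = 36.0763 bar
vdW: P = nRT/(V − nb) − a n²/V² = 172.661/4.48262 − 141.476/22.9058 = 38.5179 − 6.17643 = 32.3415 bar
Ratio = 32.3415/36.0763 = 0.8965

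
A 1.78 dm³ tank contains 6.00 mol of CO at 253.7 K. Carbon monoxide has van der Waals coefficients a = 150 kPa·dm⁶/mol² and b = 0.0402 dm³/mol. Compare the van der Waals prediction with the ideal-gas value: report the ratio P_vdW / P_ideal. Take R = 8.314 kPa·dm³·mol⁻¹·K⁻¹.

P_vdW / P_ideal ≈ 0.9170

Ideal: P_ideal = nRT/V = (6.00)(8.314)(253.7)/1.78 = 7109.87 kPa
vdW: P = nRT/(V − nb) − a n²/V² = 12655.6/1.53880 − 5400.00/3.16840 = 8224.33 − 1704.33 = 6520.00 kPa
Ratio = 6520.00/7109.87 = 0.9170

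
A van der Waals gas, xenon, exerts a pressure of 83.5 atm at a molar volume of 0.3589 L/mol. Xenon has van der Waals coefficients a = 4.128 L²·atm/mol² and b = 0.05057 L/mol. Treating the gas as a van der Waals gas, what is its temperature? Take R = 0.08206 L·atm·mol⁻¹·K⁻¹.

T ≈ 434.2 K

T = (P + a/V_m²)(V_m − b)/R
P + a/V_m² = 83.5 + 4.128/(0.3589)² = 115.55 atm
V_m − b = 0.3589 − 0.05057 = 0.30833 L/mol
T = (115.55)(0.30833)/0.08206 = 434.2 K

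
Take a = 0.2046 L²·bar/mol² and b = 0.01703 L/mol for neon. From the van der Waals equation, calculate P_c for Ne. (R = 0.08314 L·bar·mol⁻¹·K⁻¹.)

P_c ≈ 26.13 bar

For a van der Waals gas, P_c = a/(27b²).
P_c = 0.2046/(27×(0.01703)²) = 0.2046/0.0078306 = 26.13 bar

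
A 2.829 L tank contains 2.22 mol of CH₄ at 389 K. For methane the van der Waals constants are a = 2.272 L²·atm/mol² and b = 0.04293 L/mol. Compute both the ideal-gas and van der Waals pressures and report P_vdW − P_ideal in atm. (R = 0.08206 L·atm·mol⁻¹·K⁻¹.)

Ideal: P_ideal = nRT/V = (2.22)(0.08206)(389)/2.829 = 25.0496 atm
vdW: P = nRT/(V − nb) − a n²/V² = 70.8654/2.73370 − 11.1973/8.00324 = 25.9229 − 1.39910 = 24.5238 atm
ΔP = 24.5238 − 25.0496 = -0.526 atm

ΔP ≈ -0.526 atm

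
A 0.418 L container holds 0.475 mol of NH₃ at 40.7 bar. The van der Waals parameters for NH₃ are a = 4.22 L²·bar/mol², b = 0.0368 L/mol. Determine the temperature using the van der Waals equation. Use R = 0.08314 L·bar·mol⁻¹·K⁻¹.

T = (P + a n²/V²)(V − nb)/(nR)
P + a n²/V² = 40.7 + (4.22)(0.475)²/(0.418)² = 46.149 bar
V − nb = 0.418 − (0.475)(0.0368) = 0.40052 L
T = (46.149)(0.40052)/((0.475)(0.08314)) = 468.0 K

T ≈ 468.0 K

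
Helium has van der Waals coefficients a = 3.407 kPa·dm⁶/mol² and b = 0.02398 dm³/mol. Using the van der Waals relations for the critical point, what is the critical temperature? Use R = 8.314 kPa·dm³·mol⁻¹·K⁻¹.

For a van der Waals gas, T_c = 8a/(27Rb).
T_c = 8×3.407/(27×8.314×0.02398) = 27.256/5.3830 = 5.063 K

T_c ≈ 5.063 K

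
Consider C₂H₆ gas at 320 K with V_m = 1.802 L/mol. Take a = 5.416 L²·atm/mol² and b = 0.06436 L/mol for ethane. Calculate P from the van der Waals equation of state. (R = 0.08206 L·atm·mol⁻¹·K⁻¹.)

P ≈ 13.44 atm

P = RT/(V_m − b) − a/V_m²
RT/(V_m − b) = (0.08206)(320)/(1.802 − 0.06436) = 26.259/1.7376 = 15.112 atm
a/V_m² = 5.416/(1.802)² = 1.6679 atm
P = 15.112 − 1.6679 = 13.44 atm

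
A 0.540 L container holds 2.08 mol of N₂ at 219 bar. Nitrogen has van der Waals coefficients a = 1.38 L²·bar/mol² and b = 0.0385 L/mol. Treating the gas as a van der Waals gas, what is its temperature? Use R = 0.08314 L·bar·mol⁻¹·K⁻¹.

T = (P + a n²/V²)(V − nb)/(nR)
P + a n²/V² = 219 + (1.38)(2.08)²/(0.540)² = 239.47 bar
V − nb = 0.540 − (2.08)(0.0385) = 0.45992 L
T = (239.47)(0.45992)/((2.08)(0.08314)) = 636.9 K

T ≈ 636.9 K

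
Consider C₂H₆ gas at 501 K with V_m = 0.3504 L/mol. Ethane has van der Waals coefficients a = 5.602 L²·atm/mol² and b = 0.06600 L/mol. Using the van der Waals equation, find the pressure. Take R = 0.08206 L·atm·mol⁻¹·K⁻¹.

P = RT/(V_m − b) − a/V_m²
RT/(V_m − b) = (0.08206)(501)/(0.3504 − 0.06600) = 41.112/0.28440 = 144.56 atm
a/V_m² = 5.602/(0.3504)² = 45.626 atm
P = 144.56 − 45.626 = 98.93 atm

P ≈ 98.93 atm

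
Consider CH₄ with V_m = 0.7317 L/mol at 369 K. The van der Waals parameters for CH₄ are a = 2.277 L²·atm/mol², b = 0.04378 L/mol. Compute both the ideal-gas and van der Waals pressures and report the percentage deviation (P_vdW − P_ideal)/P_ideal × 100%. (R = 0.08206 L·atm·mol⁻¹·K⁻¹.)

Ideal: P_ideal = RT/V_m = (0.08206)(369)/0.7317 = 41.3833 atm
vdW: P = RT/(V_m − b) − a/V_m² = 30.2801/0.687920 − 2.277/0.535385 = 44.0169 − 4.25301 = 39.7639 atm
% deviation = (39.7639 − 41.3833)/41.3833 × 100% = -3.91%

-3.91 %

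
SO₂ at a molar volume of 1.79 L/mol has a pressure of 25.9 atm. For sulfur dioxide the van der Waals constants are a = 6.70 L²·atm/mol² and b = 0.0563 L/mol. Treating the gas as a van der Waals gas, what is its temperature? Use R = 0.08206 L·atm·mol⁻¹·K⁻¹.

T = (P + a/V_m²)(V_m − b)/R
P + a/V_m² = 25.9 + 6.70/(1.79)² = 27.991 atm
V_m − b = 1.79 − 0.0563 = 1.7337 L/mol
T = (27.991)(1.7337)/0.08206 = 591.4 K

T ≈ 591.4 K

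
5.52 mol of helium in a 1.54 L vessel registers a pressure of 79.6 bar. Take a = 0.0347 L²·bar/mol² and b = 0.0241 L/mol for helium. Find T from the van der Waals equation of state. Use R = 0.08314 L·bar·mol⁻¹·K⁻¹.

T = (P + a n²/V²)(V − nb)/(nR)
P + a n²/V² = 79.6 + (0.0347)(5.52)²/(1.54)² = 80.046 bar
V − nb = 1.54 − (5.52)(0.0241) = 1.4070 L
T = (80.046)(1.4070)/((5.52)(0.08314)) = 245.4 K

T ≈ 245.4 K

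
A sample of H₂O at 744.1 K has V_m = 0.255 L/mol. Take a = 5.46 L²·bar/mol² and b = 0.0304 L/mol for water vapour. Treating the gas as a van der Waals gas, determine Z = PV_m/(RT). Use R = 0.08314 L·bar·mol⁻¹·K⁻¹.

Z ≈ 0.7892

P = RT/(V_m − b) − a/V_m² = (0.08314)(744.1)/(0.255 − 0.0304) − 5.46/(0.255)²
  = 61.864/0.22460 − 83.968 = 275.44 − 83.968 = 191.47 bar
Z = PV_m/(RT) = (191.47)(0.255)/((0.08314)(744.1)) = 48.825/61.864 = 0.7892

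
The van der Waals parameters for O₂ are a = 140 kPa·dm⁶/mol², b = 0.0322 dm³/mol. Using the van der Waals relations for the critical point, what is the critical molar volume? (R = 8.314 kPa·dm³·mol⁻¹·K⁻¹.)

V_m,c ≈ 0.09660 dm³/mol

For a van der Waals gas, V_m,c = 3b.
V_m,c = 3×0.0322 = 0.09660 dm³/mol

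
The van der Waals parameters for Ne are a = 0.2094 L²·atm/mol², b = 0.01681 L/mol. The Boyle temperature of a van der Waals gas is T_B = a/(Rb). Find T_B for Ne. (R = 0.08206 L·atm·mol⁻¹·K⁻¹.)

For a van der Waals gas the second virial coefficient B₂ = b − a/(RT) vanishes at T_B = a/(Rb).
T_B = 0.2094/(0.08206×0.01681) = 0.2094/0.0013794 = 151.8 K

T_B ≈ 151.8 K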